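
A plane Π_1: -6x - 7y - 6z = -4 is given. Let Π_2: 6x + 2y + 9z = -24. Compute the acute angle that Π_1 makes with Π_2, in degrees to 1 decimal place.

30.7

cos θ = |n₁·n₂| / (|n₁||n₂|) = |-104| / (√121 · √121).
θ = arccos(0.85950) ≈ 30.7°.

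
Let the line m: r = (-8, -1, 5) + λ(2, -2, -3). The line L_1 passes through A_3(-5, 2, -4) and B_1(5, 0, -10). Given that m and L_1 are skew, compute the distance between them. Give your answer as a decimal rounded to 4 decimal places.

7.2524

A direction vector for L_1 is B_1 − A_3 = (10, -2, -6).
Common perpendicular direction n = (2, -2, -3) × (10, -2, -6) = (6, -18, 16).
With w = (-5, 2, -4) − (-8, -1, 5) = (3, 3, -9), w · n = -180.
Distance = |w · n| / |n| = |-180| / √616 ≈ 7.2524.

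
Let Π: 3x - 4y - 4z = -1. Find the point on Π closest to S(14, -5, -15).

(5, 7, -3)

Foot = S − λn with λ = (n·S − d)/|n|² = (122 − (-1))/41 = 3.
Foot = (14, -5, -15) − 3·(3, -4, -4) = (5, 7, -3).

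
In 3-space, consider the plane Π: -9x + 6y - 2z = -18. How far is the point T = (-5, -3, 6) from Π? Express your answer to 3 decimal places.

3.000

n·T − d = (-9)·(-5) + (6)·(-3) + (-2)·(6) − (-18) = 33; |n| = √121.
Distance = |33| / √121 = 33/√121 ≈ 3.000.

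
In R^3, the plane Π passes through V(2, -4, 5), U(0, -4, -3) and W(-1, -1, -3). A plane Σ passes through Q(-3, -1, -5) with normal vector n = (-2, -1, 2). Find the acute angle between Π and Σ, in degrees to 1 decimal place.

29.3

VU = (-2, 0, -8), VW = (-3, 3, -8); a normal to Π is VU × VW = (24, 8, -6).
Using V: Π has equation 24x + 8y - 6z = -14.
Σ: n·r = n·Q gives -2x - y + 2z = -3.
cos θ = |n₁·n₂| / (|n₁||n₂|) = |-68| / (√676 · √9).
θ = arccos(0.87179) ≈ 29.3°.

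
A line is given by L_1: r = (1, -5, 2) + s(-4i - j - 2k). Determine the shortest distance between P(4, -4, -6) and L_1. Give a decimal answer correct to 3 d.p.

8.577

Taking (1, -5, 2) on L_1 with direction v = (-4, -1, -2): w = P − (1, -5, 2) = (3, 1, -8), and w × v = (-10, 38, 1).
Distance = |w × v| / |v| = √1545 / √21 ≈ 8.577.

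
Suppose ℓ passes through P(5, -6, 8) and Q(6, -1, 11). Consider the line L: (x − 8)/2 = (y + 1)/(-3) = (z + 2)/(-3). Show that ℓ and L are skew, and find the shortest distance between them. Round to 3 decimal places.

A direction vector for ℓ is Q − P = (1, 5, 3).
L has direction (2, -3, -3) through (8, -1, -2).
Common perpendicular direction n = (1, 5, 3) × (2, -3, -3) = (-6, 9, -13).
With w = (8, -1, -2) − (5, -6, 8) = (3, 5, -10), w · n = 157.
Since n ≠ 0 the lines are not parallel, and w · n = 157 ≠ 0 so they do not intersect; hence they are skew.
Distance = |w · n| / |n| = |157| / √286 ≈ 9.284.

9.284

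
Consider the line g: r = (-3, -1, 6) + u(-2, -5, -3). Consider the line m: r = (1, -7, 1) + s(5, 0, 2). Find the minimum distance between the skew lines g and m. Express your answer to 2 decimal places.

3.40

Common perpendicular direction n = (-2, -5, -3) × (5, 0, 2) = (-10, -11, 25).
With w = (1, -7, 1) − (-3, -1, 6) = (4, -6, -5), w · n = -99.
Distance = |w · n| / |n| = |-99| / √846 ≈ 3.40.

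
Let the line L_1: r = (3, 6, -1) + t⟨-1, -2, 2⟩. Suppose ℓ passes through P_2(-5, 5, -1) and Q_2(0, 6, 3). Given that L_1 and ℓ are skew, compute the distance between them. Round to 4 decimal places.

A direction vector for ℓ is Q_2 − P_2 = (5, 1, 4).
Common perpendicular direction n = (-1, -2, 2) × (5, 1, 4) = (-10, 14, 9).
With w = (-5, 5, -1) − (3, 6, -1) = (-8, -1, 0), w · n = 66.
Distance = |w · n| / |n| = |66| / √377 ≈ 3.3992.

3.3992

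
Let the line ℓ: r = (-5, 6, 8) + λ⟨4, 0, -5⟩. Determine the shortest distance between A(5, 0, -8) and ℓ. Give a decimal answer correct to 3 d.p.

Taking (-5, 6, 8) on ℓ with direction v = (4, 0, -5): w = A − (-5, 6, 8) = (10, -6, -16), and w × v = (30, -14, 24).
Distance = |w × v| / |v| = √1672 / √41 ≈ 6.386.

6.386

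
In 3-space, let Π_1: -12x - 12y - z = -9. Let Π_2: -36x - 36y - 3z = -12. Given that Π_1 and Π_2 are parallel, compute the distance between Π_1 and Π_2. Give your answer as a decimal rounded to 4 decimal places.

Rescale Π_2 by 1/3: -12x - 12y - z = -4. Then distance = |-9 − (-4)| / √289 ≈ 0.2941.

0.2941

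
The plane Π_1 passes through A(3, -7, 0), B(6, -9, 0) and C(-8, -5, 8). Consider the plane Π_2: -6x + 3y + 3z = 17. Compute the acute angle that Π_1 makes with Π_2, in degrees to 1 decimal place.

84.3

AB = (3, -2, 0), AC = (-11, 2, 8); a normal to Π_1 is AB × AC = (-16, -24, -16).
Using A: Π_1 has equation -16x - 24y - 16z = 120.
cos θ = |n₁·n₂| / (|n₁||n₂|) = |-24| / (√1088 · √54).
θ = arccos(0.09901) ≈ 84.3°.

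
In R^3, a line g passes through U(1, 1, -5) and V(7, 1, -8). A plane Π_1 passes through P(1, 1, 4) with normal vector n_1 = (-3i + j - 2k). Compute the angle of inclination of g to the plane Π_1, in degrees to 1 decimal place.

28.6

A direction vector for g is V − U = (6, 0, -3).
Π_1: n_1·r = n_1·P gives -3x + y - 2z = -10.
sin θ = |n·v| / (|n||v|) = |-12| / (√14 · √45) = 0.47809.
θ ≈ 28.6°.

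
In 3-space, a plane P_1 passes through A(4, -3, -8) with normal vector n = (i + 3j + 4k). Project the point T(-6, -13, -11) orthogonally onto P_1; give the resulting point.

P_1: n·r = n·A gives x + 3y + 4z = -37.
Foot = T − λn with λ = (n·T − d)/|n|² = (-89 − (-37))/26 = -2.
Foot = (-6, -13, -11) − (-2)·(1, 3, 4) = (-4, -7, -3).

(-4, -7, -3)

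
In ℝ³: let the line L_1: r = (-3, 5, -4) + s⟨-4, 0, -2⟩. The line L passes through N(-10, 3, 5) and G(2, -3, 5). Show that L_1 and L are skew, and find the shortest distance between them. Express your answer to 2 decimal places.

9.67

A direction vector for L is G − N = (12, -6, 0).
Common perpendicular direction n = (-4, 0, -2) × (12, -6, 0) = (-12, -24, 24).
With w = (-10, 3, 5) − (-3, 5, -4) = (-7, -2, 9), w · n = 348.
Since n ≠ 0 the lines are not parallel, and w · n = 348 ≠ 0 so they do not intersect; hence they are skew.
Distance = |w · n| / |n| = |348| / √1296 ≈ 9.67.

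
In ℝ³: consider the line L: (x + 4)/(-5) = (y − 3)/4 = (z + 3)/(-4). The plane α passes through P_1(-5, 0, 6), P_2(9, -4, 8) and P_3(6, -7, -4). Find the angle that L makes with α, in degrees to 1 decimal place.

26.1

L has direction (-5, 4, -4) through (-4, 3, -3).
P_1P_2 = (14, -4, 2), P_1P_3 = (11, -7, -10); a normal to α is P_1P_2 × P_1P_3 = (54, 162, -54).
Using P_1: α has equation 54x + 162y - 54z = -594.
sin θ = |n·v| / (|n||v|) = |594| / (√32076 · √57) = 0.43930.
θ ≈ 26.1°.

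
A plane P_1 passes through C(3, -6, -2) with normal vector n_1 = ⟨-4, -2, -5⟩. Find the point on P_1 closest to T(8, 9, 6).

(0, 5, -4)

P_1: n_1·r = n_1·C gives -4x - 2y - 5z = 10.
Foot = T − λn with λ = (n·T − d)/|n|² = (-80 − 10)/45 = -2.
Foot = (8, 9, 6) − (-2)·(-4, -2, -5) = (0, 5, -4).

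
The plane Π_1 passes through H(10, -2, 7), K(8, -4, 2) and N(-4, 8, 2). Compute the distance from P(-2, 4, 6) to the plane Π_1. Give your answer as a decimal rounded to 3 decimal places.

HK = (-2, -2, -5), HN = (-14, 10, -5); a normal to Π_1 is HK × HN = (60, 60, -48).
Using H: Π_1 has equation 60x + 60y - 48z = 144.
n·P − d = (60)·(-2) + (60)·(4) + (-48)·(6) − 144 = -312; |n| = √9504.
Distance = |-312| / √9504 = 312/√9504 ≈ 3.200.

3.200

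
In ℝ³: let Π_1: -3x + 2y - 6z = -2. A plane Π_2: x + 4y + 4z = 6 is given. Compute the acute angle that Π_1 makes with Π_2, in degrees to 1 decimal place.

61.8

cos θ = |n₁·n₂| / (|n₁||n₂|) = |-19| / (√49 · √33).
θ = arccos(0.47250) ≈ 61.8°.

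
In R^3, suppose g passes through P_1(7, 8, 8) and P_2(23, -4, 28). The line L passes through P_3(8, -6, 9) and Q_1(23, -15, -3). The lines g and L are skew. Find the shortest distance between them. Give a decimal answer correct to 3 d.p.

A direction vector for g is P_2 − P_1 = (16, -12, 20).
A direction vector for L is Q_1 − P_3 = (15, -9, -12).
Common perpendicular direction n = (16, -12, 20) × (15, -9, -12) = (324, 492, 36).
With w = (8, -6, 9) − (7, 8, 8) = (1, -14, 1), w · n = -6528.
Distance = |w · n| / |n| = |-6528| / √348336 ≈ 11.061.

11.061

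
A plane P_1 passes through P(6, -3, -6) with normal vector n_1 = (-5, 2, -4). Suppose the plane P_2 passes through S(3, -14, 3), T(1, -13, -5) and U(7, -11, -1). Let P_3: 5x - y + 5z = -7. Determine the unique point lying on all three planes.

(8, -8, -11)

P_1: n_1·r = n_1·P gives -5x + 2y - 4z = -12.
ST = (-2, 1, -8), SU = (4, 3, -4); a normal to P_2 is ST × SU = (20, -40, -10).
Using S: P_2 has equation 20x - 40y - 10z = 590.
Solving the 3×3 linear system -5x + 2y - 4z = -12, 20x - 40y - 10z = 590, 5x - y + 5z = -7 (e.g. by elimination or Cramer's rule, determinant = 30) gives (8, -8, -11).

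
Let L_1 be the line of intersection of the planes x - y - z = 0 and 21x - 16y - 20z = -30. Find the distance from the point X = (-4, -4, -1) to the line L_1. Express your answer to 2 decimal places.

Direction of L_1: (1, -1, -1) × (21, -16, -20) = (4, -1, 5).
A point on L_1: solving the two plane equations with x = -6 gives (-6, -6, 0).
Taking (-6, -6, 0) on L_1 with direction v = (4, -1, 5): w = X − (-6, -6, 0) = (2, 2, -1), and w × v = (9, -14, -10).
Distance = |w × v| / |v| = √377 / √42 ≈ 3.00.

3.00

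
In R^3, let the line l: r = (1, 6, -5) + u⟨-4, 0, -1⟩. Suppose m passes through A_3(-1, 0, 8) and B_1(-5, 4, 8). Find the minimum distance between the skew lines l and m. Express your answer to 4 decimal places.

A direction vector for m is B_1 − A_3 = (-4, 4, 0).
Common perpendicular direction n = (-4, 0, -1) × (-4, 4, 0) = (4, 4, -16).
With w = (-1, 0, 8) − (1, 6, -5) = (-2, -6, 13), w · n = -240.
Distance = |w · n| / |n| = |-240| / √288 ≈ 14.1421.

14.1421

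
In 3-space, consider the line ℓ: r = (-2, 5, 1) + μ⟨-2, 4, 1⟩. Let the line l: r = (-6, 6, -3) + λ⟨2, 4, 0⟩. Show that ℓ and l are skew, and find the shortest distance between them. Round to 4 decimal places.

4.9358

Common perpendicular direction n = (-2, 4, 1) × (2, 4, 0) = (-4, 2, -16).
With w = (-6, 6, -3) − (-2, 5, 1) = (-4, 1, -4), w · n = 82.
Since n ≠ 0 the lines are not parallel, and w · n = 82 ≠ 0 so they do not intersect; hence they are skew.
Distance = |w · n| / |n| = |82| / √276 ≈ 4.9358.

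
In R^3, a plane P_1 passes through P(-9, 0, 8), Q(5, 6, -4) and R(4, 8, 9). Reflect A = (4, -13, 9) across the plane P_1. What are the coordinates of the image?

PQ = (14, 6, -12), PR = (13, 8, 1); a normal to P_1 is PQ × PR = (102, -170, 34).
Using P: P_1 has equation 102x - 170y + 34z = -646.
λ = (n·A − d)/|n|² = (2924 − (-646))/40460 = 3/34.
Reflection = A − 2λn = (4, -13, 9) − (3/17)·(102, -170, 34) = (-14, 17, 3).

(-14, 17, 3)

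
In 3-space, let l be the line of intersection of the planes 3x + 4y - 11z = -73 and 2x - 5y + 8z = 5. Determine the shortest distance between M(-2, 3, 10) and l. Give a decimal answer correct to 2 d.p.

7.80

Direction of l: (3, 4, -11) × (2, -5, 8) = (-23, -46, -23).
A point on l: solving the two plane equations with x = -12 gives (-12, -1, 3).
Taking (-12, -1, 3) on l with direction v = (-23, -46, -23): w = M − (-12, -1, 3) = (10, 4, 7), and w × v = (230, 69, -368).
Distance = |w × v| / |v| = √193085 / √3174 ≈ 7.80.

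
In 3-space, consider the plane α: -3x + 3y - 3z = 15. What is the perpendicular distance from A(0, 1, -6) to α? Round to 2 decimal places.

n·A − d = (-3)·(0) + (3)·(1) + (-3)·(-6) − 15 = 6; |n| = √27.
Distance = |6| / √27 = 6/√27 ≈ 1.15.

1.15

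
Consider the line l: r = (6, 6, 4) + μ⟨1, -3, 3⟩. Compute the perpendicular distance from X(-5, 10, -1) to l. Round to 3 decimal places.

Taking (6, 6, 4) on l with direction v = (1, -3, 3): w = X − (6, 6, 4) = (-11, 4, -5), and w × v = (-3, 28, 29).
Distance = |w × v| / |v| = √1634 / √19 ≈ 9.274.

9.274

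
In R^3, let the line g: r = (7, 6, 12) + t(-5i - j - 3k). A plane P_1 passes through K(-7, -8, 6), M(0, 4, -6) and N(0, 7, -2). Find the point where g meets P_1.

KM = (7, 12, -12), KN = (7, 15, -8); a normal to P_1 is KM × KN = (84, -28, 21).
Using K: P_1 has equation 84x - 28y + 21z = -238.
Substitute r = (7, 6, 12) + t(-5, -1, -3) into the plane: 672 + (-455)t = -238, so t = 2.
Intersection: (7, 6, 12) + 2·(-5, -1, -3) = (-3, 4, 6).

(-3, 4, 6)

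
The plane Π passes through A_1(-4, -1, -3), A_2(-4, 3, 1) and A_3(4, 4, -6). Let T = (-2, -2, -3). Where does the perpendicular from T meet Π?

A_1A_2 = (0, 4, 4), A_1A_3 = (8, 5, -3); a normal to Π is A_1A_2 × A_1A_3 = (-32, 32, -32).
Using A_1: Π has equation -32x + 32y - 32z = 192.
Foot = T − λn with λ = (n·T − d)/|n|² = (96 − 192)/3072 = -1/32.
Foot = (-2, -2, -3) − (-1/32)·(-32, 32, -32) = (-3, -1, -4).

(-3, -1, -4)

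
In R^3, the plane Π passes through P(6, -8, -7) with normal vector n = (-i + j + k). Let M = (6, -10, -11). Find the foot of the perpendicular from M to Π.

Π: n·r = n·P gives -x + y + z = -21.
Foot = M − λn with λ = (n·M − d)/|n|² = (-27 − (-21))/3 = -2.
Foot = (6, -10, -11) − (-2)·(-1, 1, 1) = (4, -8, -9).

(4, -8, -9)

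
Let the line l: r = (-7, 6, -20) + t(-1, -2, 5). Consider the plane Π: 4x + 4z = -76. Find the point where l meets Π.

Substitute r = (-7, 6, -20) + t(-1, -2, 5) into the plane: -108 + 16t = -76, so t = 2.
Intersection: (-7, 6, -20) + 2·(-1, -2, 5) = (-9, 2, -10).

(-9, 2, -10)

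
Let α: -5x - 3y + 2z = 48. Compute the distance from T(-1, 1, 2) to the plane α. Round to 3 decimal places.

n·T − d = (-5)·(-1) + (-3)·(1) + (2)·(2) − 48 = -42; |n| = √38.
Distance = |-42| / √38 = 42/√38 ≈ 6.813.

6.813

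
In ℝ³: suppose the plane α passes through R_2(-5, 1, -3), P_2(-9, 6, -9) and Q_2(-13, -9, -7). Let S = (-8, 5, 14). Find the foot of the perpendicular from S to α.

R_2P_2 = (-4, 5, -6), R_2Q_2 = (-8, -10, -4); a normal to α is R_2P_2 × R_2Q_2 = (-80, 32, 80).
Using R_2: α has equation -80x + 32y + 80z = 192.
Foot = S − λn with λ = (n·S − d)/|n|² = (1920 − 192)/13824 = 1/8.
Foot = (-8, 5, 14) − (1/8)·(-80, 32, 80) = (2, 1, 4).

(2, 1, 4)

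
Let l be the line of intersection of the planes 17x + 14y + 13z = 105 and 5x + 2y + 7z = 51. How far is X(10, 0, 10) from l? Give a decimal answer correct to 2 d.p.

Direction of l: (17, 14, 13) × (5, 2, 7) = (72, -54, -36).
A point on l: solving the two plane equations with x = 8 gives (8, -5, 3).
Taking (8, -5, 3) on l with direction v = (72, -54, -36): w = X − (8, -5, 3) = (2, 5, 7), and w × v = (198, 576, -468).
Distance = |w × v| / |v| = √590004 / √9396 ≈ 7.92.

7.92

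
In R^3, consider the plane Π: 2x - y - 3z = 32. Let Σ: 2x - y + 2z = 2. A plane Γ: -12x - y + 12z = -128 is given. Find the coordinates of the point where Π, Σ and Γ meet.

Solving the 3×3 linear system 2x - y - 3z = 32, 2x - y + 2z = 2, -12x - y + 12z = -128 (e.g. by elimination or Cramer's rule, determinant = 70) gives (5, -4, -6).

(5, -4, -6)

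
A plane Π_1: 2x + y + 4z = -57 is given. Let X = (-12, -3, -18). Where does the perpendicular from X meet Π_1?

(-8, -1, -10)

Foot = X − λn with λ = (n·X − d)/|n|² = (-99 − (-57))/21 = -2.
Foot = (-12, -3, -18) − (-2)·(2, 1, 4) = (-8, -1, -10).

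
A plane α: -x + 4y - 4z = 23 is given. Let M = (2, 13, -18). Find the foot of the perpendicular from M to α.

(5, 1, -6)

Foot = M − λn with λ = (n·M − d)/|n|² = (122 − 23)/33 = 3.
Foot = (2, 13, -18) − 3·(-1, 4, -4) = (5, 1, -6).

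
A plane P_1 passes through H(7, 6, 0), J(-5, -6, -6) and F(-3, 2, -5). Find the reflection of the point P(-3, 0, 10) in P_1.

(9, 0, -14)

HJ = (-12, -12, -6), HF = (-10, -4, -5); a normal to P_1 is HJ × HF = (36, 0, -72).
Using H: P_1 has equation 36x - 72z = 252.
λ = (n·P − d)/|n|² = (-828 − 252)/6480 = -1/6.
Reflection = P − 2λn = (-3, 0, 10) − (-1/3)·(36, 0, -72) = (9, 0, -14).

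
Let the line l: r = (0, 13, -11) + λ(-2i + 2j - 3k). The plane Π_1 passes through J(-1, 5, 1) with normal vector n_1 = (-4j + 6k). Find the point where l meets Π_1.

(8, 5, 1)

Π_1: n_1·r = n_1·J gives -4y + 6z = -14.
Substitute r = (0, 13, -11) + t(-2, 2, -3) into the plane: -118 + (-26)t = -14, so t = -4.
Intersection: (0, 13, -11) + (-4)·(-2, 2, -3) = (8, 5, 1).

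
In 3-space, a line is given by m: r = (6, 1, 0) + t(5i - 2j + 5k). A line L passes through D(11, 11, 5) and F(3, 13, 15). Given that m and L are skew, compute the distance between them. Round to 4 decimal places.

A direction vector for L is F − D = (-8, 2, 10).
Common perpendicular direction n = (5, -2, 5) × (-8, 2, 10) = (-30, -90, -6).
With w = (11, 11, 5) − (6, 1, 0) = (5, 10, 5), w · n = -1080.
Distance = |w · n| / |n| = |-1080| / √9036 ≈ 11.3615.

11.3615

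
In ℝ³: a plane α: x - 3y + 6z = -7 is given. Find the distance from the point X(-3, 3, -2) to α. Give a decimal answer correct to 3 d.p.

2.507

n·X − d = (1)·(-3) + (-3)·(3) + (6)·(-2) − (-7) = -17; |n| = √46.
Distance = |-17| / √46 = 17/√46 ≈ 2.507.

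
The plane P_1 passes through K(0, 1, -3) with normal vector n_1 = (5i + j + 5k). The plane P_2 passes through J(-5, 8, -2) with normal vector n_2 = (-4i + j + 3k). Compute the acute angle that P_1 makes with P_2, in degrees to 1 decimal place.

P_1: n_1·r = n_1·K gives 5x + y + 5z = -14.
P_2: n_2·r = n_2·J gives -4x + y + 3z = 22.
cos θ = |n₁·n₂| / (|n₁||n₂|) = |-4| / (√51 · √26).
θ = arccos(0.10985) ≈ 83.7°.

83.7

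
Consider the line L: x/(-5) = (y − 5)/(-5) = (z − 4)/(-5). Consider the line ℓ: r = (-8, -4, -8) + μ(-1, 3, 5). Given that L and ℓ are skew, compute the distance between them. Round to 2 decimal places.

L has direction (-5, -5, -5) through (0, 5, 4).
Common perpendicular direction n = (-5, -5, -5) × (-1, 3, 5) = (-10, 30, -20).
With w = (-8, -4, -8) − (0, 5, 4) = (-8, -9, -12), w · n = 50.
Distance = |w · n| / |n| = |50| / √1400 ≈ 1.34.

1.34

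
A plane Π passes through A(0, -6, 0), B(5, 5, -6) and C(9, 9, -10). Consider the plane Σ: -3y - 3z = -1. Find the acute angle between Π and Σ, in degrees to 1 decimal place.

51.1

AB = (5, 11, -6), AC = (9, 15, -10); a normal to Π is AB × AC = (-20, -4, -24).
Using A: Π has equation -20x - 4y - 24z = 24.
cos θ = |n₁·n₂| / (|n₁||n₂|) = |84| / (√992 · √18).
θ = arccos(0.62862) ≈ 51.1°.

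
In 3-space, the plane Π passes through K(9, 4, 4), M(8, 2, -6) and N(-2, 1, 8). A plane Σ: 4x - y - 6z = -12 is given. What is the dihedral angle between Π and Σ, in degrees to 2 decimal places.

KM = (-1, -2, -10), KN = (-11, -3, 4); a normal to Π is KM × KN = (-38, 114, -19).
Using K: Π has equation -38x + 114y - 19z = 38.
cos θ = |n₁·n₂| / (|n₁||n₂|) = |-152| / (√14801 · √53).
θ = arccos(0.17162) ≈ 80.12°.

80.12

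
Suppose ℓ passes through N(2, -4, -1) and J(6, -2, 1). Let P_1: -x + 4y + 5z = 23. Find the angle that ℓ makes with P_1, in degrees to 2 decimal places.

26.17

A direction vector for ℓ is J − N = (4, 2, 2).
sin θ = |n·v| / (|n||v|) = |14| / (√42 · √24) = 0.44096.
θ ≈ 26.17°.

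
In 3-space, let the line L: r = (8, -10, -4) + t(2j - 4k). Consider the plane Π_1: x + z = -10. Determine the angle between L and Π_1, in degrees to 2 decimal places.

sin θ = |n·v| / (|n||v|) = |-4| / (√2 · √20) = 0.63246.
θ ≈ 39.23°.

39.23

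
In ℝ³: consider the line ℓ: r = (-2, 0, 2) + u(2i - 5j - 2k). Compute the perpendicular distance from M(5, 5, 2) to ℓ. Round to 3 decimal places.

8.386

Taking (-2, 0, 2) on ℓ with direction v = (2, -5, -2): w = M − (-2, 0, 2) = (7, 5, 0), and w × v = (-10, 14, -45).
Distance = |w × v| / |v| = √2321 / √33 ≈ 8.386.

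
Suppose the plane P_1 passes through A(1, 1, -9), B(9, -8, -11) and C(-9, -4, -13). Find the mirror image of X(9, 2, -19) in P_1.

AB = (8, -9, -2), AC = (-10, -5, -4); a normal to P_1 is AB × AC = (26, 52, -130).
Using A: P_1 has equation 26x + 52y - 130z = 1248.
λ = (n·X − d)/|n|² = (2808 − 1248)/20280 = 1/13.
Reflection = X − 2λn = (9, 2, -19) − (2/13)·(26, 52, -130) = (5, -6, 1).

(5, -6, 1)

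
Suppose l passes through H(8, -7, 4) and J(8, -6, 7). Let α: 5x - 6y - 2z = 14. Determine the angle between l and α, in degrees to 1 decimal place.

A direction vector for l is J − H = (0, 1, 3).
sin θ = |n·v| / (|n||v|) = |-12| / (√65 · √10) = 0.47068.
θ ≈ 28.1°.

28.1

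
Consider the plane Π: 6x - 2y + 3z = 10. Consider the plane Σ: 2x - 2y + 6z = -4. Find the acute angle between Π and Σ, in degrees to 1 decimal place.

cos θ = |n₁·n₂| / (|n₁||n₂|) = |34| / (√49 · √44).
θ = arccos(0.73224) ≈ 42.9°.

42.9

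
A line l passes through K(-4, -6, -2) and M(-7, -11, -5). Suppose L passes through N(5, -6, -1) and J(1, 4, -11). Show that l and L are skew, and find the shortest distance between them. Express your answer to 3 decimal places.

A direction vector for l is M − K = (-3, -5, -3).
A direction vector for L is J − N = (-4, 10, -10).
Common perpendicular direction n = (-3, -5, -3) × (-4, 10, -10) = (80, -18, -50).
With w = (5, -6, -1) − (-4, -6, -2) = (9, 0, 1), w · n = 670.
Since n ≠ 0 the lines are not parallel, and w · n = 670 ≠ 0 so they do not intersect; hence they are skew.
Distance = |w · n| / |n| = |670| / √9224 ≈ 6.976.

6.976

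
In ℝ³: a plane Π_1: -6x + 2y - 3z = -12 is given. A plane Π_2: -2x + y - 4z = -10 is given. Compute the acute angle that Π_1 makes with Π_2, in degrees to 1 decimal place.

cos θ = |n₁·n₂| / (|n₁||n₂|) = |26| / (√49 · √21).
θ = arccos(0.81052) ≈ 35.9°.

35.9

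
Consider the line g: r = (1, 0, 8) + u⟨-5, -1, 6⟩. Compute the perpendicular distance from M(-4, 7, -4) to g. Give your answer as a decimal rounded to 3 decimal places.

13.075

Taking (1, 0, 8) on g with direction v = (-5, -1, 6): w = M − (1, 0, 8) = (-5, 7, -12), and w × v = (30, 90, 40).
Distance = |w × v| / |v| = √10600 / √62 ≈ 13.075.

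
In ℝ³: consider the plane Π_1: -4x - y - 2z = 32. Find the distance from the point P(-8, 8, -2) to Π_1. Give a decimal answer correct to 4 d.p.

0.8729

n·P − d = (-4)·(-8) + (-1)·(8) + (-2)·(-2) − 32 = -4; |n| = √21.
Distance = |-4| / √21 = 4/√21 ≈ 0.8729.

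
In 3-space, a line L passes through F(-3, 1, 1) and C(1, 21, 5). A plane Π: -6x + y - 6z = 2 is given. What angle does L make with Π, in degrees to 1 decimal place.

9.1

A direction vector for L is C − F = (4, 20, 4).
sin θ = |n·v| / (|n||v|) = |-28| / (√73 · √432) = 0.15767.
θ ≈ 9.1°.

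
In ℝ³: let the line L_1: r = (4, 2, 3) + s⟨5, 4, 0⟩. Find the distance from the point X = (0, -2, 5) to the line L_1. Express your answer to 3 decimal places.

Taking (4, 2, 3) on L_1 with direction v = (5, 4, 0): w = X − (4, 2, 3) = (-4, -4, 2), and w × v = (-8, 10, 4).
Distance = |w × v| / |v| = √180 / √41 ≈ 2.095.

2.095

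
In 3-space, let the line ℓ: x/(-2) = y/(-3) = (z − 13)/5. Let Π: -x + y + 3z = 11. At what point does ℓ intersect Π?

ℓ has direction (-2, -3, 5) through (0, 0, 13).
Substitute r = (0, 0, 13) + t(-2, -3, 5) into the plane: 39 + 14t = 11, so t = -2.
Intersection: (0, 0, 13) + (-2)·(-2, -3, 5) = (4, 6, 3).

(4, 6, 3)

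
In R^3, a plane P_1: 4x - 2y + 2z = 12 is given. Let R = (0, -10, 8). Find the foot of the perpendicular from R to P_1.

(-4, -8, 6)

Foot = R − λn with λ = (n·R − d)/|n|² = (36 − 12)/24 = 1.
Foot = (0, -10, 8) − 1·(4, -2, 2) = (-4, -8, 6).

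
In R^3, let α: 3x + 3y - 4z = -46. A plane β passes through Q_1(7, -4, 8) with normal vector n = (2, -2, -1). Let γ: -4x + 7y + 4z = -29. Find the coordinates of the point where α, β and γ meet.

β: n·r = n·Q_1 gives 2x - 2y - z = 14.
Solving the 3×3 linear system 3x + 3y - 4z = -46, 2x - 2y - z = 14, -4x + 7y + 4z = -29 (e.g. by elimination or Cramer's rule, determinant = -39) gives (5, -7, 10).

(5, -7, 10)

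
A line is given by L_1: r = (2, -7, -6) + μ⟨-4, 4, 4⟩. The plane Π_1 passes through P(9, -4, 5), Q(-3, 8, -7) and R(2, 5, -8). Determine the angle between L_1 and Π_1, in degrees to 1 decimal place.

PQ = (-12, 12, -12), PR = (-7, 9, -13); a normal to Π_1 is PQ × PR = (-48, -72, -24).
Using P: Π_1 has equation -48x - 72y - 24z = -264.
sin θ = |n·v| / (|n||v|) = |-192| / (√8064 · √48) = 0.30861.
θ ≈ 18.0°.

18.0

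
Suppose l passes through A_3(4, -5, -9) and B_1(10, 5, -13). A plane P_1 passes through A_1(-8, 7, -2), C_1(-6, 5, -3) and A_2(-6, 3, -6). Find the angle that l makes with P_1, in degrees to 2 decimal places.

79.61

A direction vector for l is B_1 − A_3 = (6, 10, -4).
A_1C_1 = (2, -2, -1), A_1A_2 = (2, -4, -4); a normal to P_1 is A_1C_1 × A_1A_2 = (4, 6, -4).
Using A_1: P_1 has equation 4x + 6y - 4z = 18.
sin θ = |n·v| / (|n||v|) = |100| / (√68 · √152) = 0.98361.
θ ≈ 79.61°.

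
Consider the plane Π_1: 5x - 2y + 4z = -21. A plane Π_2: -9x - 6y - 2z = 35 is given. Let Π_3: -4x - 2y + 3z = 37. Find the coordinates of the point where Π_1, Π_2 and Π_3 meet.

Solving the 3×3 linear system 5x - 2y + 4z = -21, -9x - 6y - 2z = 35, -4x - 2y + 3z = 37 (e.g. by elimination or Cramer's rule, determinant = -204) gives (-7, 3, 5).

(-7, 3, 5)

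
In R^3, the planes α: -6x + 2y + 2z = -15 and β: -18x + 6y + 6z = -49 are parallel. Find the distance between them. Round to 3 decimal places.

0.201

Rescale β by 1/3: -6x + 2y + 2z = -49/3. Then distance = |-15 − (-49/3)| / √44 ≈ 0.201.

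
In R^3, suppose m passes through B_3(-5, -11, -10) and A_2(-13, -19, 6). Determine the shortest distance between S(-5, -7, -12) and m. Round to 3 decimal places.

A direction vector for m is A_2 − B_3 = (-8, -8, 16).
Taking (-5, -11, -10) on m with direction v = (-8, -8, 16): w = S − (-5, -11, -10) = (0, 4, -2), and w × v = (48, 16, 32).
Distance = |w × v| / |v| = √3584 / √384 ≈ 3.055.

3.055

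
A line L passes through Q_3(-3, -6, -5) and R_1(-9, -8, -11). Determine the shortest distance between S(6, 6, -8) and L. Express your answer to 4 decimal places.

A direction vector for L is R_1 − Q_3 = (-6, -2, -6).
Taking (-3, -6, -5) on L with direction v = (-6, -2, -6): w = S − (-3, -6, -5) = (9, 12, -3), and w × v = (-78, 72, 54).
Distance = |w × v| / |v| = √14184 / √76 ≈ 13.6613.

13.6613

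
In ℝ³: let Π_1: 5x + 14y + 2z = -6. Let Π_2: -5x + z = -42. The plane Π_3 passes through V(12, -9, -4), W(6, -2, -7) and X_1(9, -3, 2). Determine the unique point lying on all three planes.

VW = (-6, 7, -3), VX_1 = (-3, 6, 6); a normal to Π_3 is VW × VX_1 = (60, 45, -15).
Using V: Π_3 has equation 60x + 45y - 15z = 375.
Solving the 3×3 linear system 5x + 14y + 2z = -6, -5x + z = -42, 60x + 45y - 15z = 375 (e.g. by elimination or Cramer's rule, determinant = -885) gives (8, -3, -2).

(8, -3, -2)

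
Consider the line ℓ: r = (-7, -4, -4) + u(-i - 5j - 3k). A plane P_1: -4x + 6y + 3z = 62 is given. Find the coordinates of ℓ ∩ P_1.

(-5, 6, 2)

Substitute r = (-7, -4, -4) + t(-1, -5, -3) into the plane: -8 + (-35)t = 62, so t = -2.
Intersection: (-7, -4, -4) + (-2)·(-1, -5, -3) = (-5, 6, 2).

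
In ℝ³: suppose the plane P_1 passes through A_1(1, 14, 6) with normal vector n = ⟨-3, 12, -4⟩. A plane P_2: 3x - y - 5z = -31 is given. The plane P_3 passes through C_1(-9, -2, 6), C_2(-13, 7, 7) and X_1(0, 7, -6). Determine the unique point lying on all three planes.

P_1: n·r = n·A_1 gives -3x + 12y - 4z = 141.
C_1C_2 = (-4, 9, 1), C_1X_1 = (9, 9, -12); a normal to P_3 is C_1C_2 × C_1X_1 = (-117, -39, -117).
Using C_1: P_3 has equation -117x - 39y - 117z = 429.
Solving the 3×3 linear system -3x + 12y - 4z = 141, 3x - y - 5z = -31, -117x - 39y - 117z = 429 (e.g. by elimination or Cramer's rule, determinant = 12402) gives (-7, 10, 0).

(-7, 10, 0)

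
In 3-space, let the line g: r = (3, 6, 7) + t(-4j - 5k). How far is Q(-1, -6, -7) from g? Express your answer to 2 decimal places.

4.05

Taking (3, 6, 7) on g with direction v = (0, -4, -5): w = Q − (3, 6, 7) = (-4, -12, -14), and w × v = (4, -20, 16).
Distance = |w × v| / |v| = √672 / √41 ≈ 4.05.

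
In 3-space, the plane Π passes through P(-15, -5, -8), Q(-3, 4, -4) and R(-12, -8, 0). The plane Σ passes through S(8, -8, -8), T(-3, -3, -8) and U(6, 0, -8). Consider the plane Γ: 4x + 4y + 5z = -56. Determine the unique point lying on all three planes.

(-7, 3, -8)

PQ = (12, 9, 4), PR = (3, -3, 8); a normal to Π is PQ × PR = (84, -84, -63).
Using P: Π has equation 84x - 84y - 63z = -336.
ST = (-11, 5, 0), SU = (-2, 8, 0); a normal to Σ is ST × SU = (0, 0, -78).
Using S: Σ has equation -78z = 624.
Solving the 3×3 linear system 84x - 84y - 63z = -336, -78z = 624, 4x + 4y + 5z = -56 (e.g. by elimination or Cramer's rule, determinant = 52416) gives (-7, 3, -8).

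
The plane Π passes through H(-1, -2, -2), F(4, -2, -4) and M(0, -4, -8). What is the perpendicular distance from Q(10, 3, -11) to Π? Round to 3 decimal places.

6.200

HF = (5, 0, -2), HM = (1, -2, -6); a normal to Π is HF × HM = (-4, 28, -10).
Using H: Π has equation -4x + 28y - 10z = -32.
n·Q − d = (-4)·(10) + (28)·(3) + (-10)·(-11) − (-32) = 186; |n| = √900.
Distance = |186| / √900 = 186/√900 ≈ 6.200.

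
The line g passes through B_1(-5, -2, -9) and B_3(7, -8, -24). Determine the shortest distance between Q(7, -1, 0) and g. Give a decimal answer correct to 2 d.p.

15.03

A direction vector for g is B_3 − B_1 = (12, -6, -15).
Taking (-5, -2, -9) on g with direction v = (12, -6, -15): w = Q − (-5, -2, -9) = (12, 1, 9), and w × v = (39, 288, -84).
Distance = |w × v| / |v| = √91521 / √405 ≈ 15.03.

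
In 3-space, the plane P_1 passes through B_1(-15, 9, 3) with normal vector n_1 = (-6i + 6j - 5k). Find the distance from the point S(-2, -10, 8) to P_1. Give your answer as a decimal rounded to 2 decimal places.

P_1: n_1·r = n_1·B_1 gives -6x + 6y - 5z = 129.
n·S − d = (-6)·(-2) + (6)·(-10) + (-5)·(8) − 129 = -217; |n| = √97.
Distance = |-217| / √97 = 217/√97 ≈ 22.03.

22.03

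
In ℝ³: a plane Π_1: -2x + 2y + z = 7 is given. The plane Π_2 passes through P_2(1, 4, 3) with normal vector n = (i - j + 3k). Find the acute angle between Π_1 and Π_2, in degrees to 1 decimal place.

84.2

Π_2: n·r = n·P_2 gives x - y + 3z = 6.
cos θ = |n₁·n₂| / (|n₁||n₂|) = |-1| / (√9 · √11).
θ = arccos(0.10050) ≈ 84.2°.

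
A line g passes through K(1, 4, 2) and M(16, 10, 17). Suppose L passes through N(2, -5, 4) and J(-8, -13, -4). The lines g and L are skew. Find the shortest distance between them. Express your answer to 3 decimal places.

A direction vector for g is M − K = (15, 6, 15).
A direction vector for L is J − N = (-10, -8, -8).
Common perpendicular direction n = (15, 6, 15) × (-10, -8, -8) = (72, -30, -60).
With w = (2, -5, 4) − (1, 4, 2) = (1, -9, 2), w · n = 222.
Distance = |w · n| / |n| = |222| / √9684 ≈ 2.256.

2.256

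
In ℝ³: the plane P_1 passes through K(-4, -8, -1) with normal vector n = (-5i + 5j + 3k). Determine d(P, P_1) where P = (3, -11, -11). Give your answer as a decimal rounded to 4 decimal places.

P_1: n·r = n·K gives -5x + 5y + 3z = -23.
n·P − d = (-5)·(3) + (5)·(-11) + (3)·(-11) − (-23) = -80; |n| = √59.
Distance = |-80| / √59 = 80/√59 ≈ 10.4151.

10.4151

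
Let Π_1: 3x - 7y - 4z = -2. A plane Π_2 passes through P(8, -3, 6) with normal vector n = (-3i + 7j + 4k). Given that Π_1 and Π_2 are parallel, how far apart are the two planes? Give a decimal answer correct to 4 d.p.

2.6737

Π_2: n·r = n·P gives -3x + 7y + 4z = -21.
Rescale Π_2 by 1/(-1): 3x - 7y - 4z = 21. Then distance = |-2 − 21| / √74 ≈ 2.6737.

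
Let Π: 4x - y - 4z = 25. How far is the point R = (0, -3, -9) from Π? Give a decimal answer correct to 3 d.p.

n·R − d = (4)·(0) + (-1)·(-3) + (-4)·(-9) − 25 = 14; |n| = √33.
Distance = |14| / √33 = 14/√33 ≈ 2.437.

2.437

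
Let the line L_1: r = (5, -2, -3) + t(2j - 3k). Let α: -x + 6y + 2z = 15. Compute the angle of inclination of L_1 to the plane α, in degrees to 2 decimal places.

sin θ = |n·v| / (|n||v|) = |6| / (√41 · √13) = 0.25989.
θ ≈ 15.06°.

15.06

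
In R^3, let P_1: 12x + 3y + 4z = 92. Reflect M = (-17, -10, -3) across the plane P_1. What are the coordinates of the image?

(31, 2, 13)

λ = (n·M − d)/|n|² = (-246 − 92)/169 = -2.
Reflection = M − 2λn = (-17, -10, -3) − (-4)·(12, 3, 4) = (31, 2, 13).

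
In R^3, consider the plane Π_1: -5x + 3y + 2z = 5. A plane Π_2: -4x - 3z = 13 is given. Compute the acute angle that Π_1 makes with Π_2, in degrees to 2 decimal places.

cos θ = |n₁·n₂| / (|n₁||n₂|) = |14| / (√38 · √25).
θ = arccos(0.45422) ≈ 62.99°.

62.99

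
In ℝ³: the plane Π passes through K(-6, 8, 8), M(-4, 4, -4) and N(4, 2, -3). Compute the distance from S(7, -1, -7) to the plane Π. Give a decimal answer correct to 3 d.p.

0.927

KM = (2, -4, -12), KN = (10, -6, -11); a normal to Π is KM × KN = (-28, -98, 28).
Using K: Π has equation -28x - 98y + 28z = -392.
n·S − d = (-28)·(7) + (-98)·(-1) + (28)·(-7) − (-392) = 98; |n| = √11172.
Distance = |98| / √11172 = 98/√11172 ≈ 0.927.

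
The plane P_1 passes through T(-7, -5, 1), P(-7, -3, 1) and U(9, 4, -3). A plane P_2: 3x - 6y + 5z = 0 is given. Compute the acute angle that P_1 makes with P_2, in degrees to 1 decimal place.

48.2

TP = (0, 2, 0), TU = (16, 9, -4); a normal to P_1 is TP × TU = (-8, 0, -32).
Using T: P_1 has equation -8x - 32z = 24.
cos θ = |n₁·n₂| / (|n₁||n₂|) = |-184| / (√1088 · √70).
θ = arccos(0.66674) ≈ 48.2°.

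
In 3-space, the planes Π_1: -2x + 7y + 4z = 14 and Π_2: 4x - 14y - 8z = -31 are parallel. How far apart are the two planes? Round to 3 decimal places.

Rescale Π_2 by 1/(-2): -2x + 7y + 4z = 31/2. Then distance = |14 − (31/2)| / √69 ≈ 0.181.

0.181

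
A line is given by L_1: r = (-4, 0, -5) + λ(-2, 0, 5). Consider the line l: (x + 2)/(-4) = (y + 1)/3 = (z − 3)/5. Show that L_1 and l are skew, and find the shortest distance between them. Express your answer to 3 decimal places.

l has direction (-4, 3, 5) through (-2, -1, 3).
Common perpendicular direction n = (-2, 0, 5) × (-4, 3, 5) = (-15, -10, -6).
With w = (-2, -1, 3) − (-4, 0, -5) = (2, -1, 8), w · n = -68.
Since n ≠ 0 the lines are not parallel, and w · n = -68 ≠ 0 so they do not intersect; hence they are skew.
Distance = |w · n| / |n| = |-68| / √361 ≈ 3.579.

3.579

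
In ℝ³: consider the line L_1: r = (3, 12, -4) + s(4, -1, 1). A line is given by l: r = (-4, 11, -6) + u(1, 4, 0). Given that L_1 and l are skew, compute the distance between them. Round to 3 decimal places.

0.400

Common perpendicular direction n = (4, -1, 1) × (1, 4, 0) = (-4, 1, 17).
With w = (-4, 11, -6) − (3, 12, -4) = (-7, -1, -2), w · n = -7.
Distance = |w · n| / |n| = |-7| / √306 ≈ 0.400.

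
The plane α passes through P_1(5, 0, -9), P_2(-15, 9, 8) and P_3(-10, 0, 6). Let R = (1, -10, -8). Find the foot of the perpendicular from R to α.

P_1P_2 = (-20, 9, 17), P_1P_3 = (-15, 0, 15); a normal to α is P_1P_2 × P_1P_3 = (135, 45, 135).
Using P_1: α has equation 135x + 45y + 135z = -540.
Foot = R − λn with λ = (n·R − d)/|n|² = (-1395 − (-540))/38475 = -1/45.
Foot = (1, -10, -8) − (-1/45)·(135, 45, 135) = (4, -9, -5).

(4, -9, -5)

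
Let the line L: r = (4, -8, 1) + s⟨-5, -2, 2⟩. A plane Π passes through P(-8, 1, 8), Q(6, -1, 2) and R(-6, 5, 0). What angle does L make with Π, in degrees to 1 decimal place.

PQ = (14, -2, -6), PR = (2, 4, -8); a normal to Π is PQ × PR = (40, 100, 60).
Using P: Π has equation 40x + 100y + 60z = 260.
sin θ = |n·v| / (|n||v|) = |-280| / (√15200 · √33) = 0.39535.
θ ≈ 23.3°.

23.3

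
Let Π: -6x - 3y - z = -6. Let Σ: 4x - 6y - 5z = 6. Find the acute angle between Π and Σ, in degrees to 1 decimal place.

89.0

cos θ = |n₁·n₂| / (|n₁||n₂|) = |-1| / (√46 · √77).
θ = arccos(0.01680) ≈ 89.0°.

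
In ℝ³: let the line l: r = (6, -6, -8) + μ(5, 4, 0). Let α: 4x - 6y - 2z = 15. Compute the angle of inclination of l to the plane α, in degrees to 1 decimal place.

sin θ = |n·v| / (|n||v|) = |-4| / (√56 · √41) = 0.08348.
θ ≈ 4.8°.

4.8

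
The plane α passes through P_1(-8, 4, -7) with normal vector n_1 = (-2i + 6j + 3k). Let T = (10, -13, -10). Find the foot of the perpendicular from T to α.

α: n_1·r = n_1·P_1 gives -2x + 6y + 3z = 19.
Foot = T − λn with λ = (n·T − d)/|n|² = (-128 − 19)/49 = -3.
Foot = (10, -13, -10) − (-3)·(-2, 6, 3) = (4, 5, -1).

(4, 5, -1)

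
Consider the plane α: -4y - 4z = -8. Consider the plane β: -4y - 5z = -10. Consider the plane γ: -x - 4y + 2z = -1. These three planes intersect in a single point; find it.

Solving the 3×3 linear system -4y - 4z = -8, -4y - 5z = -10, -x - 4y + 2z = -1 (e.g. by elimination or Cramer's rule, determinant = -4) gives (5, 0, 2).

(5, 0, 2)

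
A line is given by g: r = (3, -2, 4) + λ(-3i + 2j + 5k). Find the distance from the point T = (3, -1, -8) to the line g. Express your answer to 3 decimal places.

Taking (3, -2, 4) on g with direction v = (-3, 2, 5): w = T − (3, -2, 4) = (0, 1, -12), and w × v = (29, 36, 3).
Distance = |w × v| / |v| = √2146 / √38 ≈ 7.515.

7.515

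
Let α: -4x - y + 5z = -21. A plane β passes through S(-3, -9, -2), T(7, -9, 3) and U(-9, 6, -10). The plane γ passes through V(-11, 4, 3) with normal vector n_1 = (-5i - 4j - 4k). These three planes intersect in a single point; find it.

ST = (10, 0, 5), SU = (-6, 15, -8); a normal to β is ST × SU = (-75, 50, 150).
Using S: β has equation -75x + 50y + 150z = -525.
γ: n_1·r = n_1·V gives -5x - 4y - 4z = 27.
Solving the 3×3 linear system -4x - y + 5z = -21, -75x + 50y + 150z = -525, -5x - 4y - 4z = 27 (e.g. by elimination or Cramer's rule, determinant = 2200) gives (-3, 3, -6).

(-3, 3, -6)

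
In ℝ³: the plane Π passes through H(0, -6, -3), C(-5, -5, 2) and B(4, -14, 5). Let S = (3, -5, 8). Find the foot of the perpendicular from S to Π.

HC = (-5, 1, 5), HB = (4, -8, 8); a normal to Π is HC × HB = (48, 60, 36).
Using H: Π has equation 48x + 60y + 36z = -468.
Foot = S − λn with λ = (n·S − d)/|n|² = (132 − (-468))/7200 = 1/12.
Foot = (3, -5, 8) − (1/12)·(48, 60, 36) = (-1, -10, 5).

(-1, -10, 5)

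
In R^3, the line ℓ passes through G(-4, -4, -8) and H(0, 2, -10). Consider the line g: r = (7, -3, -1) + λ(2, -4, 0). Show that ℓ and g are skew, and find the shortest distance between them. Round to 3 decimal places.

9.798

A direction vector for ℓ is H − G = (4, 6, -2).
Common perpendicular direction n = (4, 6, -2) × (2, -4, 0) = (-8, -4, -28).
With w = (7, -3, -1) − (-4, -4, -8) = (11, 1, 7), w · n = -288.
Since n ≠ 0 the lines are not parallel, and w · n = -288 ≠ 0 so they do not intersect; hence they are skew.
Distance = |w · n| / |n| = |-288| / √864 ≈ 9.798.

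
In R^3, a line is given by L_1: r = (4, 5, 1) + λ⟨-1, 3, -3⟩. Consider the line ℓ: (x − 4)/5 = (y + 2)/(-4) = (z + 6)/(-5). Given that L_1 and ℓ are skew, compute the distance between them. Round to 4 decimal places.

ℓ has direction (5, -4, -5) through (4, -2, -6).
Common perpendicular direction n = (-1, 3, -3) × (5, -4, -5) = (-27, -20, -11).
With w = (4, -2, -6) − (4, 5, 1) = (0, -7, -7), w · n = 217.
Distance = |w · n| / |n| = |217| / √1250 ≈ 6.1377.

6.1377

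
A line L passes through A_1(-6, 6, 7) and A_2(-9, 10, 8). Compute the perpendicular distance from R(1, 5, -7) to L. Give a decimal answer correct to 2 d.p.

A direction vector for L is A_2 − A_1 = (-3, 4, 1).
Taking (-6, 6, 7) on L with direction v = (-3, 4, 1): w = R − (-6, 6, 7) = (7, -1, -14), and w × v = (55, 35, 25).
Distance = |w × v| / |v| = √4875 / √26 ≈ 13.69.

13.69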